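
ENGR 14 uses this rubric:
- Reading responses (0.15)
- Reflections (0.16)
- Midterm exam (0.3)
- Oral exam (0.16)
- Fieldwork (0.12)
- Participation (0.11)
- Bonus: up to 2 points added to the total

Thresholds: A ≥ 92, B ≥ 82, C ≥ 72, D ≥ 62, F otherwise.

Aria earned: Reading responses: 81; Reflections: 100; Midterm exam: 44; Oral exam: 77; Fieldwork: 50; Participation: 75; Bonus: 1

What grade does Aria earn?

Weighted total:
  Reading responses 81 × 0.15 = 12.15
  Reflections 100 × 0.16 = 16
  Midterm exam 44 × 0.3 = 13.2
  Oral exam 77 × 0.16 = 12.32
  Fieldwork 50 × 0.12 = 6
  Participation 75 × 0.11 = 8.25
Sum = 67.92
Bonus: 67.92 + 1 = 68.92
68.92 is ≥ 62 and < 72 → D

D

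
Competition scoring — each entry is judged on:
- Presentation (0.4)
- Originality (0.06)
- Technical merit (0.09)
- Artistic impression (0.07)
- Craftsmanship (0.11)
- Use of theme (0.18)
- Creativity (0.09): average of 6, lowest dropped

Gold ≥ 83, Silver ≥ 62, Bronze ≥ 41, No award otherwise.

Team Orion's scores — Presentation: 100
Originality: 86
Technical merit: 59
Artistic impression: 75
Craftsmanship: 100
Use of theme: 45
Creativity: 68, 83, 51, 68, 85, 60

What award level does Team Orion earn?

Silver

Creativity: drop 51 → average of remaining 5 = 364/5 = 72.8
Weighted total:
  Presentation 100 × 0.4 = 40
  Originality 86 × 0.06 = 5.16
  Technical merit 59 × 0.09 = 5.31
  Artistic impression 75 × 0.07 = 5.25
  Craftsmanship 100 × 0.11 = 11
  Use of theme 45 × 0.18 = 8.1
  Creativity 72.8 × 0.09 = 6.552
Sum = 81.372
81.372 is ≥ 62 and < 83 → Silver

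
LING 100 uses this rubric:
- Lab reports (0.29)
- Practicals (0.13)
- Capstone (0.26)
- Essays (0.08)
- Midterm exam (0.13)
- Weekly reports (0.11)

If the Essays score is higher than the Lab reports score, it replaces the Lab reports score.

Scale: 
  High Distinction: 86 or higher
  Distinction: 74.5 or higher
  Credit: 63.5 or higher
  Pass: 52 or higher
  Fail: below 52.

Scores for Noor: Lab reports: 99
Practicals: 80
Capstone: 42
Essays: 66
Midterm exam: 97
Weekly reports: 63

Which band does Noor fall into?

Distinction

Essays (66) ≤ Lab reports (99), so Lab reports stays at 99.
Weighted total:
  Lab reports 99 × 0.29 = 28.71
  Practicals 80 × 0.13 = 10.4
  Capstone 42 × 0.26 = 10.92
  Essays 66 × 0.08 = 5.28
  Midterm exam 97 × 0.13 = 12.61
  Weekly reports 63 × 0.11 = 6.93
Sum = 74.85
74.85 is ≥ 74.5 and < 86 → Distinction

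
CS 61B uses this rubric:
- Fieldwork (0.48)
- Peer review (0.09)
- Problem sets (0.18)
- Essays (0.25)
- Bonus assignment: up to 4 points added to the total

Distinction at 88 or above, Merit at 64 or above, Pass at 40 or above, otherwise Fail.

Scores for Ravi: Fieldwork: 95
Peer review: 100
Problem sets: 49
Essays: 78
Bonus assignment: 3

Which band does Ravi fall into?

Weighted total:
  Fieldwork 95 × 0.48 = 45.6
  Peer review 100 × 0.09 = 9
  Problem sets 49 × 0.18 = 8.82
  Essays 78 × 0.25 = 19.5
Sum = 82.92
Bonus assignment: 82.92 + 3 = 85.92
85.92 is ≥ 64 and < 88 → Merit

Merit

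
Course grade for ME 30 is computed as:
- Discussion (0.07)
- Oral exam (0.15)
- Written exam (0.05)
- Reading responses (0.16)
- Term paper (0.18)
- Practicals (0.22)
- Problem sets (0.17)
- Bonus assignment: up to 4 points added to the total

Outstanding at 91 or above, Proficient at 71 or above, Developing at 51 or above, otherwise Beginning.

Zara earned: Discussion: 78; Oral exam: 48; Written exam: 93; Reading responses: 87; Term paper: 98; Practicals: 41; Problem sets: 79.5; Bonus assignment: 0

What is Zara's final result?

Weighted total:
  Discussion 78 × 0.07 = 5.46
  Oral exam 48 × 0.15 = 7.2
  Written exam 93 × 0.05 = 4.65
  Reading responses 87 × 0.16 = 13.92
  Term paper 98 × 0.18 = 17.64
  Practicals 41 × 0.22 = 9.02
  Problem sets 79.5 × 0.17 = 13.515
Sum = 71.405
Bonus assignment: 71.405 + 0 = 71.405
71.405 is ≥ 71 and < 91 → Proficient

Proficient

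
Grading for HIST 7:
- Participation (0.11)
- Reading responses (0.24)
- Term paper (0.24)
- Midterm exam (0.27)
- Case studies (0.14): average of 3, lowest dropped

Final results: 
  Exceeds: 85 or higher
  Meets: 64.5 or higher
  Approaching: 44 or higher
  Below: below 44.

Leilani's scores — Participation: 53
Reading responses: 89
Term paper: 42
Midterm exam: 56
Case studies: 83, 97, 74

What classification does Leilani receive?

Meets

Case studies: drop 74 → average of remaining 2 = 180/2 = 90
Weighted total:
  Participation 53 × 0.11 = 5.83
  Reading responses 89 × 0.24 = 21.36
  Term paper 42 × 0.24 = 10.08
  Midterm exam 56 × 0.27 = 15.12
  Case studies 90 × 0.14 = 12.6
Sum = 64.99
64.99 is ≥ 64.5 and < 85 → Meets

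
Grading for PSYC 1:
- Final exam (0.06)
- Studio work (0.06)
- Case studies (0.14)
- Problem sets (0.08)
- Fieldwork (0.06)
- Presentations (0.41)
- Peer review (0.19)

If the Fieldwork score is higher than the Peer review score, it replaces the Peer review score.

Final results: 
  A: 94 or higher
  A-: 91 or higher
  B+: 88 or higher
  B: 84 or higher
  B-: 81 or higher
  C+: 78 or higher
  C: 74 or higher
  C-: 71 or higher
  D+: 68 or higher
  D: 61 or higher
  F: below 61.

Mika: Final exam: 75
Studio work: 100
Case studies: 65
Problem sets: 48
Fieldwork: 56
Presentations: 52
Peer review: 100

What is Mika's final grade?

D

Fieldwork (56) ≤ Peer review (100), so Peer review stays at 100.
Weighted total:
  Final exam 75 × 0.06 = 4.5
  Studio work 100 × 0.06 = 6
  Case studies 65 × 0.14 = 9.1
  Problem sets 48 × 0.08 = 3.84
  Fieldwork 56 × 0.06 = 3.36
  Presentations 52 × 0.41 = 21.32
  Peer review 100 × 0.19 = 19
Sum = 67.12
67.12 is ≥ 61 and < 68 → D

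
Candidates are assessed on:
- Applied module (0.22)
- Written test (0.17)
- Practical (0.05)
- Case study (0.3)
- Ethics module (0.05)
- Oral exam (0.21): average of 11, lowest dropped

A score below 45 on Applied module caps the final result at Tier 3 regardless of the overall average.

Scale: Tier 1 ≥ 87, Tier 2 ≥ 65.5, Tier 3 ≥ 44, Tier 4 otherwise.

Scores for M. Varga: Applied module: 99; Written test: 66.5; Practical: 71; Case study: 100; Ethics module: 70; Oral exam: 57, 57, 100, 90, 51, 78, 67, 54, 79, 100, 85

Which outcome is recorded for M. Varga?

Oral exam: drop 51 → average of remaining 10 = 767/10 = 76.7
Applied module score 99 ≥ 45: minimum met.
Weighted total:
  Applied module 99 × 0.22 = 21.78
  Written test 66.5 × 0.17 = 11.305
  Practical 71 × 0.05 = 3.55
  Case study 100 × 0.3 = 30
  Ethics module 70 × 0.05 = 3.5
  Oral exam 76.7 × 0.21 = 16.107
Sum = 86.242
86.242 is ≥ 65.5 and < 87 → Tier 2

Tier 2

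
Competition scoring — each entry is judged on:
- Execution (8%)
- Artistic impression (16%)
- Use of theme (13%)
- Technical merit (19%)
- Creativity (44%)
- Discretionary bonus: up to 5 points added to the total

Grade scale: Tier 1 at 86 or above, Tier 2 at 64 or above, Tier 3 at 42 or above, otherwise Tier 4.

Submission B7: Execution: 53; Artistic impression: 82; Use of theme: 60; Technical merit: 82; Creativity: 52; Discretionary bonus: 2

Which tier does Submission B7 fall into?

Weighted total:
  Execution 53 × 0.08 = 4.24
  Artistic impression 82 × 0.16 = 13.12
  Use of theme 60 × 0.13 = 7.8
  Technical merit 82 × 0.19 = 15.58
  Creativity 52 × 0.44 = 22.88
Sum = 63.62
Discretionary bonus: 63.62 + 2 = 65.62
65.62 is ≥ 64 and < 86 → Tier 2

Tier 2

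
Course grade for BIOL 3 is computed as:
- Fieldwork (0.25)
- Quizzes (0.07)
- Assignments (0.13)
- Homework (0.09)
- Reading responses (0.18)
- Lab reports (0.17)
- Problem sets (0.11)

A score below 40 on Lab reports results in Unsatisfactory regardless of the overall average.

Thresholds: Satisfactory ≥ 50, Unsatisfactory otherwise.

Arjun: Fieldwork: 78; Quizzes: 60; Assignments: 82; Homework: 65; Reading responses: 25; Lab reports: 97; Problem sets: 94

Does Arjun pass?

Lab reports score 97 ≥ 40: minimum met.
Weighted total:
  Fieldwork 78 × 0.25 = 19.5
  Quizzes 60 × 0.07 = 4.2
  Assignments 82 × 0.13 = 10.66
  Homework 65 × 0.09 = 5.85
  Reading responses 25 × 0.18 = 4.5
  Lab reports 97 × 0.17 = 16.49
  Problem sets 94 × 0.11 = 10.34
Sum = 71.54
71.54 ≥ 50 → Satisfactory

Satisfactory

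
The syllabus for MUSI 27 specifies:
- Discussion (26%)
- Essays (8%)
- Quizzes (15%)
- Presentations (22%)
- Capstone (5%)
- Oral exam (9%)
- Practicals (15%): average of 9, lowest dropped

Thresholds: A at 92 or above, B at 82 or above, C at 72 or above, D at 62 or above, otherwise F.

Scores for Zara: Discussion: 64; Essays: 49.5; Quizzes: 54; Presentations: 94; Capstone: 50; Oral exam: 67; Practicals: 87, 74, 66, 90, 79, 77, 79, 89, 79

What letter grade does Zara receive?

Practicals: drop 66 → average of remaining 8 = 654/8 = 81.75
Weighted total:
  Discussion 64 × 0.26 = 16.64
  Essays 49.5 × 0.08 = 3.96
  Quizzes 54 × 0.15 = 8.1
  Presentations 94 × 0.22 = 20.68
  Capstone 50 × 0.05 = 2.5
  Oral exam 67 × 0.09 = 6.03
  Practicals 81.75 × 0.15 = 12.2625
Sum = 70.1725
70.1725 is ≥ 62 and < 72 → D

D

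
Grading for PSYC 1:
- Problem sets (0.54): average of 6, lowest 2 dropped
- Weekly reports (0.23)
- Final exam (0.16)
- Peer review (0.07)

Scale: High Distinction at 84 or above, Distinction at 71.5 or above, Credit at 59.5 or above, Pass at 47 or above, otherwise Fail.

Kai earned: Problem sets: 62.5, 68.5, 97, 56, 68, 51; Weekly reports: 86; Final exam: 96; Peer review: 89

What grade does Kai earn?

Problem sets: drop 51, 56 → average of remaining 4 = 296/4 = 74
Weighted total:
  Problem sets 74 × 0.54 = 39.96
  Weekly reports 86 × 0.23 = 19.78
  Final exam 96 × 0.16 = 15.36
  Peer review 89 × 0.07 = 6.23
Sum = 81.33
81.33 is ≥ 71.5 and < 84 → Distinction

Distinction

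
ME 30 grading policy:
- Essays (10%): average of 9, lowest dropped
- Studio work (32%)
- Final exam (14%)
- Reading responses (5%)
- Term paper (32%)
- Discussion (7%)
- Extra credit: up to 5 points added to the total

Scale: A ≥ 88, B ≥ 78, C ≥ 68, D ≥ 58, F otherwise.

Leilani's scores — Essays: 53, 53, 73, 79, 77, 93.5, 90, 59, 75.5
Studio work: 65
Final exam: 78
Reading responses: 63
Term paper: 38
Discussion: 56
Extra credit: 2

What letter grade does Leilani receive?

Essays: drop 53 → average of remaining 8 = 600/8 = 75
Weighted total:
  Essays 75 × 0.1 = 7.5
  Studio work 65 × 0.32 = 20.8
  Final exam 78 × 0.14 = 10.92
  Reading responses 63 × 0.05 = 3.15
  Term paper 38 × 0.32 = 12.16
  Discussion 56 × 0.07 = 3.92
Sum = 58.45
Extra credit: 58.45 + 2 = 60.45
60.45 is ≥ 58 and < 68 → D

D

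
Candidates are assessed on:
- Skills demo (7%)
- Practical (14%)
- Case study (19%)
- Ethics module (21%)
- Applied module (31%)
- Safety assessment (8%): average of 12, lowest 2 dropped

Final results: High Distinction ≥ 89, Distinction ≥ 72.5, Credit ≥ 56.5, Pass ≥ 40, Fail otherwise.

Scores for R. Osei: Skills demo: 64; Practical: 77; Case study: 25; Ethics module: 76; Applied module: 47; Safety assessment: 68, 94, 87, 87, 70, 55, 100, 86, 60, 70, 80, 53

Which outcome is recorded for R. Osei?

Credit

Safety assessment: drop 53, 55 → average of remaining 10 = 802/10 = 80.2
Weighted total:
  Skills demo 64 × 0.07 = 4.48
  Practical 77 × 0.14 = 10.78
  Case study 25 × 0.19 = 4.75
  Ethics module 76 × 0.21 = 15.96
  Applied module 47 × 0.31 = 14.57
  Safety assessment 80.2 × 0.08 = 6.416
Sum = 56.956
56.956 is ≥ 56.5 and < 72.5 → Credit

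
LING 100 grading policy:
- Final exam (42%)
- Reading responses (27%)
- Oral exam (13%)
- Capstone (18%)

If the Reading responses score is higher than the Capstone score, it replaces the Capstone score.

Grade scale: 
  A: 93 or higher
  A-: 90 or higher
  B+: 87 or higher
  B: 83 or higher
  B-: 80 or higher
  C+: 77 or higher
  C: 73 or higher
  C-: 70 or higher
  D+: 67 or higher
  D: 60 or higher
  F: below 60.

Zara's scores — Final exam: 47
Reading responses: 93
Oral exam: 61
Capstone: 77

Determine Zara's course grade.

Reading responses (93) > Capstone (77), so Capstone counts as 93.
Weighted total:
  Final exam 47 × 0.42 = 19.74
  Reading responses 93 × 0.27 = 25.11
  Oral exam 61 × 0.13 = 7.93
  Capstone 93 × 0.18 = 16.74
Sum = 69.52
69.52 is ≥ 67 and < 70 → D+

D+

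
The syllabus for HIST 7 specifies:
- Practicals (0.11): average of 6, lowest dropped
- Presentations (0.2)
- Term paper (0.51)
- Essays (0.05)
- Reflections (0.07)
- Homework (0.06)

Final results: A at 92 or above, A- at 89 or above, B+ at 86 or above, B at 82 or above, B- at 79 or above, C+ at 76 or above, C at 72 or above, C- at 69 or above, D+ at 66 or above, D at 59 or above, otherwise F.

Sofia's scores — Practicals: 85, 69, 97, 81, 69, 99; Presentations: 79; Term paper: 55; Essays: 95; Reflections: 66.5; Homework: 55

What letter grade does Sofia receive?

Practicals: drop 69 → average of remaining 5 = 431/5 = 86.2
Weighted total:
  Practicals 86.2 × 0.11 = 9.482
  Presentations 79 × 0.2 = 15.8
  Term paper 55 × 0.51 = 28.05
  Essays 95 × 0.05 = 4.75
  Reflections 66.5 × 0.07 = 4.655
  Homework 55 × 0.06 = 3.3
Sum = 66.037
66.037 is ≥ 66 and < 69 → D+

D+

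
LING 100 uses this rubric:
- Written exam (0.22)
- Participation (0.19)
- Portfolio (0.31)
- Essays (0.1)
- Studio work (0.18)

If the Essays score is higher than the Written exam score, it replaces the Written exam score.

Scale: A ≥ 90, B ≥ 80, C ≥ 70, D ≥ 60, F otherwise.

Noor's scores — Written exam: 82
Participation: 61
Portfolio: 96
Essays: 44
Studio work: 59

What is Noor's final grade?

C

Essays (44) ≤ Written exam (82), so Written exam stays at 82.
Weighted total:
  Written exam 82 × 0.22 = 18.04
  Participation 61 × 0.19 = 11.59
  Portfolio 96 × 0.31 = 29.76
  Essays 44 × 0.1 = 4.4
  Studio work 59 × 0.18 = 10.62
Sum = 74.41
74.41 is ≥ 70 and < 80 → C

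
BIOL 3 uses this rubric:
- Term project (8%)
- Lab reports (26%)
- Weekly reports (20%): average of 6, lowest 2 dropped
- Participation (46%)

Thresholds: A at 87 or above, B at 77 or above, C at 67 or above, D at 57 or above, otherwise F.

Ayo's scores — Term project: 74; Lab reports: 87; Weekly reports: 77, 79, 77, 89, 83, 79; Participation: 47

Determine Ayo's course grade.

Weekly reports: drop 77, 77 → average of remaining 4 = 330/4 = 82.5
Weighted total:
  Term project 74 × 0.08 = 5.92
  Lab reports 87 × 0.26 = 22.62
  Weekly reports 82.5 × 0.2 = 16.5
  Participation 47 × 0.46 = 21.62
Sum = 66.66
66.66 is ≥ 57 and < 67 → D

D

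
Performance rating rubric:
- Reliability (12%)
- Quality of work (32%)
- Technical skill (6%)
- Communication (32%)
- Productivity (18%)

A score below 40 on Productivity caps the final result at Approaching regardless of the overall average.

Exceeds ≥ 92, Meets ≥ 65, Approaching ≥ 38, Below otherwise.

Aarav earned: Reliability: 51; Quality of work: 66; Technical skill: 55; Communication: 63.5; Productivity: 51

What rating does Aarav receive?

Approaching

Productivity score 51 ≥ 40: minimum met.
Weighted total:
  Reliability 51 × 0.12 = 6.12
  Quality of work 66 × 0.32 = 21.12
  Technical skill 55 × 0.06 = 3.3
  Communication 63.5 × 0.32 = 20.32
  Productivity 51 × 0.18 = 9.18
Sum = 60.04
60.04 is ≥ 38 and < 65 → Approaching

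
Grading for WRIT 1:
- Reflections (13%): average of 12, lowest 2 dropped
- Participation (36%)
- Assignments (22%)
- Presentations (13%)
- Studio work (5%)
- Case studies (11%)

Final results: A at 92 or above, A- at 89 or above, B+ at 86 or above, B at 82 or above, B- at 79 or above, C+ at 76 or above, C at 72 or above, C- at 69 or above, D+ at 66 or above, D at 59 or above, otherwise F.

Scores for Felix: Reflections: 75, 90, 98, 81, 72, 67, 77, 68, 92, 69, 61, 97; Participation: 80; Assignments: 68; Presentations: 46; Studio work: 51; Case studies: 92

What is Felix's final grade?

C

Reflections: drop 61, 67 → average of remaining 10 = 819/10 = 81.9
Weighted total:
  Reflections 81.9 × 0.13 = 10.647
  Participation 80 × 0.36 = 28.8
  Assignments 68 × 0.22 = 14.96
  Presentations 46 × 0.13 = 5.98
  Studio work 51 × 0.05 = 2.55
  Case studies 92 × 0.11 = 10.12
Sum = 73.057
73.057 is ≥ 72 and < 76 → C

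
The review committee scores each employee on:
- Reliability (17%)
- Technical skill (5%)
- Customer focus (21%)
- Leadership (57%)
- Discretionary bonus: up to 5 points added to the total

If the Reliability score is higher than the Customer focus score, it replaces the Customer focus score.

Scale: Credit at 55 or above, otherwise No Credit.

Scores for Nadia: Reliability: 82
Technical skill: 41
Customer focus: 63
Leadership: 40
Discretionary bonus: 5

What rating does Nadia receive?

Reliability (82) > Customer focus (63), so Customer focus counts as 82.
Weighted total:
  Reliability 82 × 0.17 = 13.94
  Technical skill 41 × 0.05 = 2.05
  Customer focus 82 × 0.21 = 17.22
  Leadership 40 × 0.57 = 22.8
Sum = 56.01
Discretionary bonus: 56.01 + 5 = 61.01
61.01 ≥ 55 → Credit

Credit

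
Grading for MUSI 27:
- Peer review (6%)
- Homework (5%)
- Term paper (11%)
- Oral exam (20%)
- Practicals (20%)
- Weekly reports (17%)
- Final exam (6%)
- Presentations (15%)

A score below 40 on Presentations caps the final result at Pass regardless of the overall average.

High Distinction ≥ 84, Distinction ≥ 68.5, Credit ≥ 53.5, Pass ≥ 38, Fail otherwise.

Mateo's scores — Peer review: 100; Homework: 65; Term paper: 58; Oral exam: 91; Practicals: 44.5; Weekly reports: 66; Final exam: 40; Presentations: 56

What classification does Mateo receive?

Credit

Presentations score 56 ≥ 40: minimum met.
Weighted total:
  Peer review 100 × 0.06 = 6
  Homework 65 × 0.05 = 3.25
  Term paper 58 × 0.11 = 6.38
  Oral exam 91 × 0.2 = 18.2
  Practicals 44.5 × 0.2 = 8.9
  Weekly reports 66 × 0.17 = 11.22
  Final exam 40 × 0.06 = 2.4
  Presentations 56 × 0.15 = 8.4
Sum = 64.75
64.75 is ≥ 53.5 and < 68.5 → Credit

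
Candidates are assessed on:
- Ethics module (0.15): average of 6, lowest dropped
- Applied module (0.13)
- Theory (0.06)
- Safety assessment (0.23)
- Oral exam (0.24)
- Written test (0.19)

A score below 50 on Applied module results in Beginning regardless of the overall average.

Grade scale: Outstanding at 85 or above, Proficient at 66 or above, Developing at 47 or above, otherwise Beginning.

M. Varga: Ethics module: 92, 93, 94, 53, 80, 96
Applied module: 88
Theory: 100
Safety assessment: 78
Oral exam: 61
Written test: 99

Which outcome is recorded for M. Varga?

Proficient

Ethics module: drop 53 → average of remaining 5 = 455/5 = 91
Applied module score 88 ≥ 50: minimum met.
Weighted total:
  Ethics module 91 × 0.15 = 13.65
  Applied module 88 × 0.13 = 11.44
  Theory 100 × 0.06 = 6
  Safety assessment 78 × 0.23 = 17.94
  Oral exam 61 × 0.24 = 14.64
  Written test 99 × 0.19 = 18.81
Sum = 82.48
82.48 is ≥ 66 and < 85 → Proficient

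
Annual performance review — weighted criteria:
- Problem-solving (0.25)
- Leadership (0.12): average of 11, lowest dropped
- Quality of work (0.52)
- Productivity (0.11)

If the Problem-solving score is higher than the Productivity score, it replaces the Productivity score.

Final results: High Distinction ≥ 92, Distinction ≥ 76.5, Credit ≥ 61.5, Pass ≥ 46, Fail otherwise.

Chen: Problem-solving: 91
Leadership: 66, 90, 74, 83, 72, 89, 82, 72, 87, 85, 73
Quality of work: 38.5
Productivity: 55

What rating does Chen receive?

Credit

Leadership: drop 66 → average of remaining 10 = 807/10 = 80.7
Problem-solving (91) > Productivity (55), so Productivity counts as 91.
Weighted total:
  Problem-solving 91 × 0.25 = 22.75
  Leadership 80.7 × 0.12 = 9.684
  Quality of work 38.5 × 0.52 = 20.02
  Productivity 91 × 0.11 = 10.01
Sum = 62.464
62.464 is ≥ 61.5 and < 76.5 → Credit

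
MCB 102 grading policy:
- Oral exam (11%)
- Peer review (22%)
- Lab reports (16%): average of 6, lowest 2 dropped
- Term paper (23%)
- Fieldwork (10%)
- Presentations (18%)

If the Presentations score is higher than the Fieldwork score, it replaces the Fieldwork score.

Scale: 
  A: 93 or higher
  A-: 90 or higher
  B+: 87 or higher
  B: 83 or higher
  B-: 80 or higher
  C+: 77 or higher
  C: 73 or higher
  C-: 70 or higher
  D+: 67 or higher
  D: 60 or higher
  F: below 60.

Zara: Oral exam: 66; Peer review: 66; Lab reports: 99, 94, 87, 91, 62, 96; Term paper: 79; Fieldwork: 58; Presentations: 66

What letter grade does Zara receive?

C

Lab reports: drop 62, 87 → average of remaining 4 = 380/4 = 95
Presentations (66) > Fieldwork (58), so Fieldwork counts as 66.
Weighted total:
  Oral exam 66 × 0.11 = 7.26
  Peer review 66 × 0.22 = 14.52
  Lab reports 95 × 0.16 = 15.2
  Term paper 79 × 0.23 = 18.17
  Fieldwork 66 × 0.1 = 6.6
  Presentations 66 × 0.18 = 11.88
Sum = 73.63
73.63 is ≥ 73 and < 77 → C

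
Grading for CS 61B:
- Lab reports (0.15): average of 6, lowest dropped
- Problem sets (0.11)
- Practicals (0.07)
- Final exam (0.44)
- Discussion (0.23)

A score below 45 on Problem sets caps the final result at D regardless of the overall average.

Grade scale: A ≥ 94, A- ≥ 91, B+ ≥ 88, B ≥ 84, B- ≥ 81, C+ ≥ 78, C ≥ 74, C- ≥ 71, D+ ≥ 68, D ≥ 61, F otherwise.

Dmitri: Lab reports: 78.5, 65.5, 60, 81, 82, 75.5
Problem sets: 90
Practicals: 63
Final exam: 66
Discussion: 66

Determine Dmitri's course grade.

Lab reports: drop 60 → average of remaining 5 = 382.5/5 = 76.5
Problem sets score 90 ≥ 45: minimum met.
Weighted total:
  Lab reports 76.5 × 0.15 = 11.475
  Problem sets 90 × 0.11 = 9.9
  Practicals 63 × 0.07 = 4.41
  Final exam 66 × 0.44 = 29.04
  Discussion 66 × 0.23 = 15.18
Sum = 70.005
70.005 is ≥ 68 and < 71 → D+

D+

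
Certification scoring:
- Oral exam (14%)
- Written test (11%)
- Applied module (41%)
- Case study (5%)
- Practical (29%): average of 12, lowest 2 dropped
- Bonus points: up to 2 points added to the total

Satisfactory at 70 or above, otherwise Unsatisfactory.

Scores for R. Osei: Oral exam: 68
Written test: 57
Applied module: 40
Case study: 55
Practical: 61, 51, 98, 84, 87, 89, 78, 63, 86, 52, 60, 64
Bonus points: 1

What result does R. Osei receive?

Unsatisfactory

Practical: drop 51, 52 → average of remaining 10 = 770/10 = 77
Weighted total:
  Oral exam 68 × 0.14 = 9.52
  Written test 57 × 0.11 = 6.27
  Applied module 40 × 0.41 = 16.4
  Case study 55 × 0.05 = 2.75
  Practical 77 × 0.29 = 22.33
Sum = 57.27
Bonus points: 57.27 + 1 = 58.27
58.27 < 70 → Unsatisfactory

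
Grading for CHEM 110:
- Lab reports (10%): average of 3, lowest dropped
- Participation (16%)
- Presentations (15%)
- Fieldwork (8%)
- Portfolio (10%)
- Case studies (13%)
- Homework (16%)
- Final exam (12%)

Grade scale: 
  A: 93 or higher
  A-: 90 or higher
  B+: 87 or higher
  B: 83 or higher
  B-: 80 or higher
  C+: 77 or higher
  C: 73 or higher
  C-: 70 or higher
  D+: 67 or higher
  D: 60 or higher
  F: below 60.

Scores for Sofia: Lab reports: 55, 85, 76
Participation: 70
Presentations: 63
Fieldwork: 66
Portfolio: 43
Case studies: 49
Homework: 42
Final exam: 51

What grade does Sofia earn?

Lab reports: drop 55 → average of remaining 2 = 161/2 = 80.5
Weighted total:
  Lab reports 80.5 × 0.1 = 8.05
  Participation 70 × 0.16 = 11.2
  Presentations 63 × 0.15 = 9.45
  Fieldwork 66 × 0.08 = 5.28
  Portfolio 43 × 0.1 = 4.3
  Case studies 49 × 0.13 = 6.37
  Homework 42 × 0.16 = 6.72
  Final exam 51 × 0.12 = 6.12
Sum = 57.49
57.49 < 60 → F

F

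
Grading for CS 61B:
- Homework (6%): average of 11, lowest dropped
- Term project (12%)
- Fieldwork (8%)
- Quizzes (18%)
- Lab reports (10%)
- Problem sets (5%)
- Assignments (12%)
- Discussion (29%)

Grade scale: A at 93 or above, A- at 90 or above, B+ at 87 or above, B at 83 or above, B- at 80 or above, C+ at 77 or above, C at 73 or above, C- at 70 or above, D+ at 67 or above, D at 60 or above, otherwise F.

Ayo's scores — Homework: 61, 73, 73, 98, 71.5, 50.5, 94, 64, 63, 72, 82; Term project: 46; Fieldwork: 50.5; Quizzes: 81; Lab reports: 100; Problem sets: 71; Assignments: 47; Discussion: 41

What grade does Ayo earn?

F

Homework: drop 50.5 → average of remaining 10 = 751.5/10 = 75.15
Weighted total:
  Homework 75.15 × 0.06 = 4.509
  Term project 46 × 0.12 = 5.52
  Fieldwork 50.5 × 0.08 = 4.04
  Quizzes 81 × 0.18 = 14.58
  Lab reports 100 × 0.1 = 10
  Problem sets 71 × 0.05 = 3.55
  Assignments 47 × 0.12 = 5.64
  Discussion 41 × 0.29 = 11.89
Sum = 59.729
59.729 < 60 → F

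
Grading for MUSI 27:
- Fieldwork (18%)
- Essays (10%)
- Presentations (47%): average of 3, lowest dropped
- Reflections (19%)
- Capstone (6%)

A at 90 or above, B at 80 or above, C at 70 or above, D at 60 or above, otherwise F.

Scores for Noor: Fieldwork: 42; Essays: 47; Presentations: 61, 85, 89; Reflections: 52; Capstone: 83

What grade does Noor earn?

Presentations: drop 61 → average of remaining 2 = 174/2 = 87
Weighted total:
  Fieldwork 42 × 0.18 = 7.56
  Essays 47 × 0.1 = 4.7
  Presentations 87 × 0.47 = 40.89
  Reflections 52 × 0.19 = 9.88
  Capstone 83 × 0.06 = 4.98
Sum = 68.01
68.01 is ≥ 60 and < 70 → D

D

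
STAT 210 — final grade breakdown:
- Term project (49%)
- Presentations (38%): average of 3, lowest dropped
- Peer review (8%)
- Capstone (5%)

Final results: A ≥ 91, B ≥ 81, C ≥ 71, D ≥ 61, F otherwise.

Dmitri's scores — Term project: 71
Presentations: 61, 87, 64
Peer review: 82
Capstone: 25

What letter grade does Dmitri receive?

C

Presentations: drop 61 → average of remaining 2 = 151/2 = 75.5
Weighted total:
  Term project 71 × 0.49 = 34.79
  Presentations 75.5 × 0.38 = 28.69
  Peer review 82 × 0.08 = 6.56
  Capstone 25 × 0.05 = 1.25
Sum = 71.29
71.29 is ≥ 71 and < 81 → C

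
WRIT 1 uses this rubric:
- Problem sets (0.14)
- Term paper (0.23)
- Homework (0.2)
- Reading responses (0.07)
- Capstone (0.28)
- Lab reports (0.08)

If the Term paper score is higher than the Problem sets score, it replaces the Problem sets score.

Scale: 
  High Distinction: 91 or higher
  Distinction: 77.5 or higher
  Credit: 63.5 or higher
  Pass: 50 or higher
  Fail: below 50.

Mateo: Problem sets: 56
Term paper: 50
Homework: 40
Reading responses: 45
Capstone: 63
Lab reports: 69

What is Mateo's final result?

Pass

Term paper (50) ≤ Problem sets (56), so Problem sets stays at 56.
Weighted total:
  Problem sets 56 × 0.14 = 7.84
  Term paper 50 × 0.23 = 11.5
  Homework 40 × 0.2 = 8
  Reading responses 45 × 0.07 = 3.15
  Capstone 63 × 0.28 = 17.64
  Lab reports 69 × 0.08 = 5.52
Sum = 53.65
53.65 is ≥ 50 and < 63.5 → Pass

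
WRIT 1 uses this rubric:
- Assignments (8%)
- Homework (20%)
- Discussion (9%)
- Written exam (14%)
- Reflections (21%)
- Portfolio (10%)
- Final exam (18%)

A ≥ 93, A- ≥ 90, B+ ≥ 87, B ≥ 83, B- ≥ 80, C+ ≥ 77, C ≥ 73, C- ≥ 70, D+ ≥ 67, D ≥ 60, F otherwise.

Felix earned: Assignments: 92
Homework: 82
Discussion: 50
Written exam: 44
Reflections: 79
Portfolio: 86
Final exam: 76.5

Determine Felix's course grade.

C

Weighted total:
  Assignments 92 × 0.08 = 7.36
  Homework 82 × 0.2 = 16.4
  Discussion 50 × 0.09 = 4.5
  Written exam 44 × 0.14 = 6.16
  Reflections 79 × 0.21 = 16.59
  Portfolio 86 × 0.1 = 8.6
  Final exam 76.5 × 0.18 = 13.77
Sum = 73.38
73.38 is ≥ 73 and < 77 → C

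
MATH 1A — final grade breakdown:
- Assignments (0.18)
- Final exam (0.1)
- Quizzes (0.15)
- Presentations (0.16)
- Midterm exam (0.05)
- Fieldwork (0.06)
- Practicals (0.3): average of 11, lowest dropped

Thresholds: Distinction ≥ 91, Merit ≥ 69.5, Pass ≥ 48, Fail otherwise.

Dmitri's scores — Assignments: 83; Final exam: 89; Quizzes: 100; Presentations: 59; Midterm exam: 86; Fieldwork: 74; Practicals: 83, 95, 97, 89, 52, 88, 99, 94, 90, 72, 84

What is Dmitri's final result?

Merit

Practicals: drop 52 → average of remaining 10 = 891/10 = 89.1
Weighted total:
  Assignments 83 × 0.18 = 14.94
  Final exam 89 × 0.1 = 8.9
  Quizzes 100 × 0.15 = 15
  Presentations 59 × 0.16 = 9.44
  Midterm exam 86 × 0.05 = 4.3
  Fieldwork 74 × 0.06 = 4.44
  Practicals 89.1 × 0.3 = 26.73
Sum = 83.75
83.75 is ≥ 69.5 and < 91 → Merit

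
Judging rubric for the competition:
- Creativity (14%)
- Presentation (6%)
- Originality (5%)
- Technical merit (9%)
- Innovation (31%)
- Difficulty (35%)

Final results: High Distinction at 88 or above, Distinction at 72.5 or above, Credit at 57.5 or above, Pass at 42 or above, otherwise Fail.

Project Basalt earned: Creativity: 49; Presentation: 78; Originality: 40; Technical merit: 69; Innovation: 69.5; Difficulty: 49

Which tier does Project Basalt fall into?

Weighted total:
  Creativity 49 × 0.14 = 6.86
  Presentation 78 × 0.06 = 4.68
  Originality 40 × 0.05 = 2
  Technical merit 69 × 0.09 = 6.21
  Innovation 69.5 × 0.31 = 21.545
  Difficulty 49 × 0.35 = 17.15
Sum = 58.445
58.445 is ≥ 57.5 and < 72.5 → Credit

Credit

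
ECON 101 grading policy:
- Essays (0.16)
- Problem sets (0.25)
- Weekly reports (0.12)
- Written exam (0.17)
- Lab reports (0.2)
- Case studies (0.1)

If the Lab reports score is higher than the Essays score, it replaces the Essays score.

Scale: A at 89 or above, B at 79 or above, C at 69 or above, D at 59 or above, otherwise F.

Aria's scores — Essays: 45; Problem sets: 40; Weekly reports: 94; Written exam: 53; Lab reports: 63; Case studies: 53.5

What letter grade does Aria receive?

F

Lab reports (63) > Essays (45), so Essays counts as 63.
Weighted total:
  Essays 63 × 0.16 = 10.08
  Problem sets 40 × 0.25 = 10
  Weekly reports 94 × 0.12 = 11.28
  Written exam 53 × 0.17 = 9.01
  Lab reports 63 × 0.2 = 12.6
  Case studies 53.5 × 0.1 = 5.35
Sum = 58.32
58.32 < 59 → F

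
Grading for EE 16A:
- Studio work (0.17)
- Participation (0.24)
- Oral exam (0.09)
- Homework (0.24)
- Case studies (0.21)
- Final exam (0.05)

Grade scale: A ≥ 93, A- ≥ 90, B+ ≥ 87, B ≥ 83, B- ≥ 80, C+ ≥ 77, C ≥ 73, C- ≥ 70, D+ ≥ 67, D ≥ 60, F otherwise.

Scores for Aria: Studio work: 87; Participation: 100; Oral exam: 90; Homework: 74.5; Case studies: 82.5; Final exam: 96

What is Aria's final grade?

B

Weighted total:
  Studio work 87 × 0.17 = 14.79
  Participation 100 × 0.24 = 24
  Oral exam 90 × 0.09 = 8.1
  Homework 74.5 × 0.24 = 17.88
  Case studies 82.5 × 0.21 = 17.325
  Final exam 96 × 0.05 = 4.8
Sum = 86.895
86.895 is ≥ 83 and < 87 → B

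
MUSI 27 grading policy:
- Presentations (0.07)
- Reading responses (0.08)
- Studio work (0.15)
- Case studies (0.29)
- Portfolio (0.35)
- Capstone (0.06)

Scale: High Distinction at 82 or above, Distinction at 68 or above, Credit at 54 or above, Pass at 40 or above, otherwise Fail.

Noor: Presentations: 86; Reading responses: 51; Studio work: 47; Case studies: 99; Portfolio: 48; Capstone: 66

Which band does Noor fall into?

Weighted total:
  Presentations 86 × 0.07 = 6.02
  Reading responses 51 × 0.08 = 4.08
  Studio work 47 × 0.15 = 7.05
  Case studies 99 × 0.29 = 28.71
  Portfolio 48 × 0.35 = 16.8
  Capstone 66 × 0.06 = 3.96
Sum = 66.62
66.62 is ≥ 54 and < 68 → Credit

Credit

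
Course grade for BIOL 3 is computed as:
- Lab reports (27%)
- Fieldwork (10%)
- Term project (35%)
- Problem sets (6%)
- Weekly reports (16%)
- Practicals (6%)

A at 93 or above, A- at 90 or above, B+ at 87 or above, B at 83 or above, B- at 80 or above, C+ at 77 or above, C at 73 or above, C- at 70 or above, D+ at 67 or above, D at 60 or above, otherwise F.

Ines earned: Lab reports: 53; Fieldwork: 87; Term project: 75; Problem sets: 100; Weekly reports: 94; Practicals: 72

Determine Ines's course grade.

C

Weighted total:
  Lab reports 53 × 0.27 = 14.31
  Fieldwork 87 × 0.1 = 8.7
  Term project 75 × 0.35 = 26.25
  Problem sets 100 × 0.06 = 6
  Weekly reports 94 × 0.16 = 15.04
  Practicals 72 × 0.06 = 4.32
Sum = 74.62
74.62 is ≥ 73 and < 77 → C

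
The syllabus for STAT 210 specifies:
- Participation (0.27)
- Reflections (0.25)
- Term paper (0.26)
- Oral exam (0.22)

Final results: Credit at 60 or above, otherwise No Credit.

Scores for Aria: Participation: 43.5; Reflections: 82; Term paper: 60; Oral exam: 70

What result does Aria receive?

Weighted total:
  Participation 43.5 × 0.27 = 11.745
  Reflections 82 × 0.25 = 20.5
  Term paper 60 × 0.26 = 15.6
  Oral exam 70 × 0.22 = 15.4
Sum = 63.245
63.245 ≥ 60 → Credit

Credit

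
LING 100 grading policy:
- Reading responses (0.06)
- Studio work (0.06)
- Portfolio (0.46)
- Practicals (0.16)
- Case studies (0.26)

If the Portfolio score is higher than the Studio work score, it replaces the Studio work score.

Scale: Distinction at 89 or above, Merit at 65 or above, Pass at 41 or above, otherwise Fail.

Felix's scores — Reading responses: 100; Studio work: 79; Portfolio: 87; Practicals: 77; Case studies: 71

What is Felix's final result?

Merit

Portfolio (87) > Studio work (79), so Studio work counts as 87.
Weighted total:
  Reading responses 100 × 0.06 = 6
  Studio work 87 × 0.06 = 5.22
  Portfolio 87 × 0.46 = 40.02
  Practicals 77 × 0.16 = 12.32
  Case studies 71 × 0.26 = 18.46
Sum = 82.02
82.02 is ≥ 65 and < 89 → Merit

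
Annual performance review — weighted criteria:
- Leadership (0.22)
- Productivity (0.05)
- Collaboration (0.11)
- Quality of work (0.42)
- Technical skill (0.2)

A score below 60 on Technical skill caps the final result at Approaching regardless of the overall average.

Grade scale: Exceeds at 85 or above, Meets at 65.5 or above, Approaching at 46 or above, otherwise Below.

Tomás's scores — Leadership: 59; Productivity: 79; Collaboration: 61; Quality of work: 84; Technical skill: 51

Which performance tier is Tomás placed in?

Technical skill score 51 < 60: minimum not met.
Weighted total:
  Leadership 59 × 0.22 = 12.98
  Productivity 79 × 0.05 = 3.95
  Collaboration 61 × 0.11 = 6.71
  Quality of work 84 × 0.42 = 35.28
  Technical skill 51 × 0.2 = 10.2
Sum = 69.12
69.12 would be Meets; cap at Approaching applies → Approaching.

Approaching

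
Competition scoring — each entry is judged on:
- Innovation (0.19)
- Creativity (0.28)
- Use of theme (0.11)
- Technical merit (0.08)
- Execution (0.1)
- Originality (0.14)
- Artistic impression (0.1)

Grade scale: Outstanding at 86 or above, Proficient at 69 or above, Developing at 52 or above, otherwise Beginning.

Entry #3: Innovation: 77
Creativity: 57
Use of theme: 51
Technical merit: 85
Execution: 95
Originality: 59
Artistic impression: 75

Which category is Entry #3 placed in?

Weighted total:
  Innovation 77 × 0.19 = 14.63
  Creativity 57 × 0.28 = 15.96
  Use of theme 51 × 0.11 = 5.61
  Technical merit 85 × 0.08 = 6.8
  Execution 95 × 0.1 = 9.5
  Originality 59 × 0.14 = 8.26
  Artistic impression 75 × 0.1 = 7.5
Sum = 68.26
68.26 is ≥ 52 and < 69 → Developing

Developing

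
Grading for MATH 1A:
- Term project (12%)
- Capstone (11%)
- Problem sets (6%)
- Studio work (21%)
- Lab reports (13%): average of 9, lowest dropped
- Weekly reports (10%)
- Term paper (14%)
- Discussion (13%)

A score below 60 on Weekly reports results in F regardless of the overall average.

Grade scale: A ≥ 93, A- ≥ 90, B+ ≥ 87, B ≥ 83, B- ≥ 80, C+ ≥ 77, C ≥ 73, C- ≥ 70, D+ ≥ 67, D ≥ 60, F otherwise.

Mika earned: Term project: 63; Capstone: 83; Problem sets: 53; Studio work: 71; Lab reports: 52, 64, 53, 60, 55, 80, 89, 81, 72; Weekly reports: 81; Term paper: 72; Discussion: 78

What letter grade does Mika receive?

Lab reports: drop 52 → average of remaining 8 = 554/8 = 69.25
Weekly reports score 81 ≥ 60: minimum met.
Weighted total:
  Term project 63 × 0.12 = 7.56
  Capstone 83 × 0.11 = 9.13
  Problem sets 53 × 0.06 = 3.18
  Studio work 71 × 0.21 = 14.91
  Lab reports 69.25 × 0.13 = 9.0025
  Weekly reports 81 × 0.1 = 8.1
  Term paper 72 × 0.14 = 10.08
  Discussion 78 × 0.13 = 10.14
Sum = 72.1025
72.1025 is ≥ 70 and < 73 → C-

C-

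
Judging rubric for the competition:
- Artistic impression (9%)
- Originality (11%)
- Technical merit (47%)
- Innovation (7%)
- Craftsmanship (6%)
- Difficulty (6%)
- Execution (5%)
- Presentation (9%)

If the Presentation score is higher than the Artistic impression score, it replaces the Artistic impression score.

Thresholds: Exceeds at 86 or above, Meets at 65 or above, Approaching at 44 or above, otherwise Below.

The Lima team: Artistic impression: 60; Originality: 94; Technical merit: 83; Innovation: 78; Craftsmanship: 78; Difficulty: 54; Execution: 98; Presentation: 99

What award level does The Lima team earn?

Presentation (99) > Artistic impression (60), so Artistic impression counts as 99.
Weighted total:
  Artistic impression 99 × 0.09 = 8.91
  Originality 94 × 0.11 = 10.34
  Technical merit 83 × 0.47 = 39.01
  Innovation 78 × 0.07 = 5.46
  Craftsmanship 78 × 0.06 = 4.68
  Difficulty 54 × 0.06 = 3.24
  Execution 98 × 0.05 = 4.9
  Presentation 99 × 0.09 = 8.91
Sum = 85.45
85.45 is ≥ 65 and < 86 → Meets

Meets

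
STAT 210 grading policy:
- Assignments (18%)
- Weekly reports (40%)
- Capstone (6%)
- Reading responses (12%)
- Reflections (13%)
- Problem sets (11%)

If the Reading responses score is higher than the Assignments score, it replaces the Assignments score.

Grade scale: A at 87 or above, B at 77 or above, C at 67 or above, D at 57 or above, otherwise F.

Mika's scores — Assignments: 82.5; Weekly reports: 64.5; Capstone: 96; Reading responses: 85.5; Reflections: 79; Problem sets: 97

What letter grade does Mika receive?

Reading responses (85.5) > Assignments (82.5), so Assignments counts as 85.5.
Weighted total:
  Assignments 85.5 × 0.18 = 15.39
  Weekly reports 64.5 × 0.4 = 25.8
  Capstone 96 × 0.06 = 5.76
  Reading responses 85.5 × 0.12 = 10.26
  Reflections 79 × 0.13 = 10.27
  Problem sets 97 × 0.11 = 10.67
Sum = 78.15
78.15 is ≥ 77 and < 87 → B

B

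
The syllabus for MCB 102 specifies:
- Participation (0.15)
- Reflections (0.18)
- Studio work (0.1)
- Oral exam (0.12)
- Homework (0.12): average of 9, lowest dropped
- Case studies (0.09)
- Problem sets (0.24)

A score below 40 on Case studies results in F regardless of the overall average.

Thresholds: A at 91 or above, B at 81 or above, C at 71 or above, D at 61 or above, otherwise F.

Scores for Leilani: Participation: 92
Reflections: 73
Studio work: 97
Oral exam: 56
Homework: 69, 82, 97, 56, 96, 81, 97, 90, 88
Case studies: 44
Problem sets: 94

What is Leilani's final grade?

C

Homework: drop 56 → average of remaining 8 = 700/8 = 87.5
Case studies score 44 ≥ 40: minimum met.
Weighted total:
  Participation 92 × 0.15 = 13.8
  Reflections 73 × 0.18 = 13.14
  Studio work 97 × 0.1 = 9.7
  Oral exam 56 × 0.12 = 6.72
  Homework 87.5 × 0.12 = 10.5
  Case studies 44 × 0.09 = 3.96
  Problem sets 94 × 0.24 = 22.56
Sum = 80.38
80.38 is ≥ 71 and < 81 → C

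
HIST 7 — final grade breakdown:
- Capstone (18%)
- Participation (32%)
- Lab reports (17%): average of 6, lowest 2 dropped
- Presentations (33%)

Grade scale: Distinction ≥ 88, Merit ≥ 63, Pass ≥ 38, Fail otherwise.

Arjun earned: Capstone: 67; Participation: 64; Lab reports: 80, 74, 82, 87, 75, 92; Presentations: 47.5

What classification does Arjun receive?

Pass

Lab reports: drop 74, 75 → average of remaining 4 = 341/4 = 85.25
Weighted total:
  Capstone 67 × 0.18 = 12.06
  Participation 64 × 0.32 = 20.48
  Lab reports 85.25 × 0.17 = 14.4925
  Presentations 47.5 × 0.33 = 15.675
Sum = 62.7075
62.7075 is ≥ 38 and < 63 → Pass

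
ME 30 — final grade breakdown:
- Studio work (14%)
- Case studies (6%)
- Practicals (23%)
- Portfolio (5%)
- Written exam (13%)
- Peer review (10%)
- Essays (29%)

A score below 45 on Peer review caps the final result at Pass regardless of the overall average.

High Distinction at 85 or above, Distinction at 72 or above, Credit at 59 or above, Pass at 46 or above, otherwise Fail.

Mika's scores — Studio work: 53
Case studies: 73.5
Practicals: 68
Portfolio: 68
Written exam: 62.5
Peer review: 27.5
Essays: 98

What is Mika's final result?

Peer review score 27.5 < 45: minimum not met.
Weighted total:
  Studio work 53 × 0.14 = 7.42
  Case studies 73.5 × 0.06 = 4.41
  Practicals 68 × 0.23 = 15.64
  Portfolio 68 × 0.05 = 3.4
  Written exam 62.5 × 0.13 = 8.125
  Peer review 27.5 × 0.1 = 2.75
  Essays 98 × 0.29 = 28.42
Sum = 70.165
70.165 would be Credit; cap at Pass applies → Pass.

Pass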